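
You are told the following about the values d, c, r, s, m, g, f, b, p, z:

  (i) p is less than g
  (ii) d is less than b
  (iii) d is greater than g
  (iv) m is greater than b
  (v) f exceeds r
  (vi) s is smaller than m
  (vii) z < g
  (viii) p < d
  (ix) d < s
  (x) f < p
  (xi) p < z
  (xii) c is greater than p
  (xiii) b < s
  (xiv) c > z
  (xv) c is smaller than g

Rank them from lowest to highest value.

The consecutive links are each given: r < f; f < p; p < z; z < c; c < g; g < d; d < b; b < s; s < m.

r < f < p < z < c < g < d < b < s < m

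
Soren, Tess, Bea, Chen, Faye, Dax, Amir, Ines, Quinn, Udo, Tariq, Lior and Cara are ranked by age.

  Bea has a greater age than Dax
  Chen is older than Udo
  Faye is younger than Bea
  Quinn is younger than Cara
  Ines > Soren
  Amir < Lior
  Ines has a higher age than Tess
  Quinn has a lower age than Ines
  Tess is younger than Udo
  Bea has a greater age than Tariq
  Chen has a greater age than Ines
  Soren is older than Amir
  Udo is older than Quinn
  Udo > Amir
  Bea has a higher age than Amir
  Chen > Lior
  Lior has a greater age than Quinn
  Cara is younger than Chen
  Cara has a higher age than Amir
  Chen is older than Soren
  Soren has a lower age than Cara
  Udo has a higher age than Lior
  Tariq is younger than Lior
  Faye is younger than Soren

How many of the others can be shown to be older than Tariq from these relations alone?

From Tariq the given relations immediately reach Lior, Bea.
From those, Udo, Chen — 4 in total.
Nothing else is reachable above Tariq; 4 in all.

4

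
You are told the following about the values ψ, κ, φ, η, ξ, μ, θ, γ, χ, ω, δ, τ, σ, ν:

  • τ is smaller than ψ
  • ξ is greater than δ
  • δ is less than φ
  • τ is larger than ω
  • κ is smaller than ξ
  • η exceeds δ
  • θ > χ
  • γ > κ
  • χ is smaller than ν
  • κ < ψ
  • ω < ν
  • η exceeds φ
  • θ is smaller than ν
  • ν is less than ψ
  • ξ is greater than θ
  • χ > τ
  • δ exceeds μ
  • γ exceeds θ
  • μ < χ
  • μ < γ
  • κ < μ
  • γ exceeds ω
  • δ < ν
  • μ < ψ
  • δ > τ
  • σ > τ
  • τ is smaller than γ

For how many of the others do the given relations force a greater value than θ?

4

From θ the given relations immediately reach ν, ξ, γ.
From those, ψ — 4 in total.
No other element is forced above θ by the given relations, so the count is 4.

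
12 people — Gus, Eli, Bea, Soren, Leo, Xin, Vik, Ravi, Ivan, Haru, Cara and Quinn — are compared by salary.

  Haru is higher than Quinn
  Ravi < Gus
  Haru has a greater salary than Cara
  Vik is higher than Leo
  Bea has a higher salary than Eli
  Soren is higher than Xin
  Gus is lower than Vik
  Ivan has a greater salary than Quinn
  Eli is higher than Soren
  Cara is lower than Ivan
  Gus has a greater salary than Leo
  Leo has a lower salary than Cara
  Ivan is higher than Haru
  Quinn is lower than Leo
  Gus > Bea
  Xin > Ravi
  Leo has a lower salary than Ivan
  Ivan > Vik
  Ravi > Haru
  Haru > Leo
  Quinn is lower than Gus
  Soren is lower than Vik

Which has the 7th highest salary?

Chaining the given pairs: Quinn < Leo < Cara < Haru < Ravi < Xin < Soren < Eli < Bea < Gus < Vik < Ivan.
The 7th largest is Xin.

Xin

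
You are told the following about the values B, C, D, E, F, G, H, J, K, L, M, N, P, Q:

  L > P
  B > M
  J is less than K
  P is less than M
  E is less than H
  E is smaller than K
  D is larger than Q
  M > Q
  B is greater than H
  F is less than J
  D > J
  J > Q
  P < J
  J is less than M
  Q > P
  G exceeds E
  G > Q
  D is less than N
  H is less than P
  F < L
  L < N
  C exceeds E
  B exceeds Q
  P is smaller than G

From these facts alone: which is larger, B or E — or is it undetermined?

Following the relations from E: E < H < P < M < B.
So B is larger.

B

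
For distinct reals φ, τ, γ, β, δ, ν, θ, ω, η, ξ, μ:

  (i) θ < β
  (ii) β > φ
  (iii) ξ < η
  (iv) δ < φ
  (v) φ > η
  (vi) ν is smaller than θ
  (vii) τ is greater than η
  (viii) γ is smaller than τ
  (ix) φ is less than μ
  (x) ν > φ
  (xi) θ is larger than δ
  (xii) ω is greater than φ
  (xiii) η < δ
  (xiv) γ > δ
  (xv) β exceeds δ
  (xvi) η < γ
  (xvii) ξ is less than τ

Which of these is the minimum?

ξ

Chaining upward from ξ: directly above it, η, τ; then δ, φ, γ; then ω, ν, μ, θ, β.
That covers every other element, and nothing is given below ξ, so ξ is the minimum.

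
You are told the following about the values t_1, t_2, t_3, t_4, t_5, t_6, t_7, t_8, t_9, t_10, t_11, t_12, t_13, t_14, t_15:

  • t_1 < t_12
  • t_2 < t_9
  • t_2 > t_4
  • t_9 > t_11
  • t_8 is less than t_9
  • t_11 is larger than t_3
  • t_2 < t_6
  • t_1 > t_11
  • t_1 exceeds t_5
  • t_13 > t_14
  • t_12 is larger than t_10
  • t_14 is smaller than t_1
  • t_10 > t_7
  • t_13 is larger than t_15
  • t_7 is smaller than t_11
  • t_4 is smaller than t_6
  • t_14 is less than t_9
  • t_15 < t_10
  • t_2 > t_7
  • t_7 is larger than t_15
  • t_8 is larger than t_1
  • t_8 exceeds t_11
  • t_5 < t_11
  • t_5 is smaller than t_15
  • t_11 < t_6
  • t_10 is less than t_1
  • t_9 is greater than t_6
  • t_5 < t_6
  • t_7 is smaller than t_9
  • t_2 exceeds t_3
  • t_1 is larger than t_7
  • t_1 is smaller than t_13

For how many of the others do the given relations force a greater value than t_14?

From t_14 the given relations immediately reach t_1, t_13, t_9.
From those, t_8, t_12 — 5 in total.
No other element is forced above t_14 by the given relations, so the count is 5.

5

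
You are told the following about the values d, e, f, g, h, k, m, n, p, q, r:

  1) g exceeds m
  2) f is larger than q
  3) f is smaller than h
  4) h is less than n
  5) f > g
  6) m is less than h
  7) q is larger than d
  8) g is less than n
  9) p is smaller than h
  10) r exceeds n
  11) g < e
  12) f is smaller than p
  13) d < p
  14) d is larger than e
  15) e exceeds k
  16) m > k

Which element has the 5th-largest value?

f

The consecutive relations fix a unique order: k < m < g < e < d < q < f < p < h < n < r.
Counting 5 from the largest end gives f.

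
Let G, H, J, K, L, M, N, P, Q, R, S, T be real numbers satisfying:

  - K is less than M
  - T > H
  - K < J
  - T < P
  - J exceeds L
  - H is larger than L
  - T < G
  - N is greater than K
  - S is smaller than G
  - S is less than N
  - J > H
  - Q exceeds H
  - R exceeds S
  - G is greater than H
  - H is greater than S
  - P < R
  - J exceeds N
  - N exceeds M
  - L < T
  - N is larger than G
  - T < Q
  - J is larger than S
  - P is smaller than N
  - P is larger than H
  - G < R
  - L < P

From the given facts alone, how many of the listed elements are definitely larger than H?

7

Directly above H: T, P, G, Q, J.
One step further: N, R (7 so far).
No other element is forced above H by the given relations, so the count is 7.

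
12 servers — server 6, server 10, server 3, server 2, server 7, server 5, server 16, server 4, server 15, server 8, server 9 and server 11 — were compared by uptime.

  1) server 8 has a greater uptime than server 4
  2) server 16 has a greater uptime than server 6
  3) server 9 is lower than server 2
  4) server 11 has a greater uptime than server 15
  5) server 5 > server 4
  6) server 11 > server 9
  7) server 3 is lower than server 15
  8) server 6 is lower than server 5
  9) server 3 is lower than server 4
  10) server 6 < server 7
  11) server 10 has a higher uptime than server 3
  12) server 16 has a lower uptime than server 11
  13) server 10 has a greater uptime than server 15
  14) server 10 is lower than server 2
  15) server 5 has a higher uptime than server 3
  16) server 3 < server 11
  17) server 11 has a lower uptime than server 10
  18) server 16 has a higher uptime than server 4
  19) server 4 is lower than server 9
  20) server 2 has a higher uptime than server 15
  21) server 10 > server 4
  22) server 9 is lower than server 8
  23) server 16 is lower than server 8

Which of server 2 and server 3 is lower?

server 3 < server 4 and server 4 < server 16 give server 3 < server 16.
Then server 16 < server 11 extends the chain to server 11.
Then server 11 < server 10 extends the chain to server 10.
With server 10 < server 2: server 3 < server 4 < server 16 < server 11 < server 10 < server 2.
So server 3 < server 2; server 3 is the lower of the two.

server 3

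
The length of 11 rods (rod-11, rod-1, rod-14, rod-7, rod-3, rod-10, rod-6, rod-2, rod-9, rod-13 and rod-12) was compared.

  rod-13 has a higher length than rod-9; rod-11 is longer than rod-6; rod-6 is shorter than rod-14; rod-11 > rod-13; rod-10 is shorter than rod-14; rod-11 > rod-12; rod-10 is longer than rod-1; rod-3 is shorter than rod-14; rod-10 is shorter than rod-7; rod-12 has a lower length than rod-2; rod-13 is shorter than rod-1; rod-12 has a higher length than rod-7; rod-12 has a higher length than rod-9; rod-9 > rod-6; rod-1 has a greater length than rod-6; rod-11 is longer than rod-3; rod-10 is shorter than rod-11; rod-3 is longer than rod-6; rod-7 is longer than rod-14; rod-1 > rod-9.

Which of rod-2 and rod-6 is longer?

Following the relations from rod-6: rod-6 < rod-9 < rod-13 < rod-1 < rod-10 < rod-14 < rod-7 < rod-12 < rod-2.
So rod-6 < rod-2; rod-2 is the longer of the two.

rod-2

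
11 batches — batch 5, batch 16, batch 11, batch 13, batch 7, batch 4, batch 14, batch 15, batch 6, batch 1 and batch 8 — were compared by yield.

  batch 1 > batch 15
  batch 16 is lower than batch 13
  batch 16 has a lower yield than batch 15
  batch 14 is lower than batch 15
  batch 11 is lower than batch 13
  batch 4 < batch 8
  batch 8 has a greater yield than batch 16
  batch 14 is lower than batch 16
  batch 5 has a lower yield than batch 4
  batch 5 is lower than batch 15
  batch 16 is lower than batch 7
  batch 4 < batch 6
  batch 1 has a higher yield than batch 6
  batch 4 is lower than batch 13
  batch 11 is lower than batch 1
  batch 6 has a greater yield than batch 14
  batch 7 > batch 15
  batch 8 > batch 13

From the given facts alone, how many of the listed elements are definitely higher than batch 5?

The elements the relations force above batch 5 are batch 4, batch 6, batch 13, batch 8, batch 15, batch 7, batch 1 — no chain reaches any other.
That is 7.

7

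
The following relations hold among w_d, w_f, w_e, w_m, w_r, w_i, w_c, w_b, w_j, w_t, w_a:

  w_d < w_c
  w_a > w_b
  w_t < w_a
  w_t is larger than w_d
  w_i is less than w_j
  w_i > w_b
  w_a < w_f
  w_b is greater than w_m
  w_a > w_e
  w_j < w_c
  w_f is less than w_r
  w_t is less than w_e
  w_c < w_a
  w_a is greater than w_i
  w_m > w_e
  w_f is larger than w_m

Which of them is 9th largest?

Piecing the relations together gives one ordering: w_d < w_t < w_e < w_m < w_b < w_i < w_j < w_c < w_a < w_f < w_r.
The 9th largest is w_e.

w_e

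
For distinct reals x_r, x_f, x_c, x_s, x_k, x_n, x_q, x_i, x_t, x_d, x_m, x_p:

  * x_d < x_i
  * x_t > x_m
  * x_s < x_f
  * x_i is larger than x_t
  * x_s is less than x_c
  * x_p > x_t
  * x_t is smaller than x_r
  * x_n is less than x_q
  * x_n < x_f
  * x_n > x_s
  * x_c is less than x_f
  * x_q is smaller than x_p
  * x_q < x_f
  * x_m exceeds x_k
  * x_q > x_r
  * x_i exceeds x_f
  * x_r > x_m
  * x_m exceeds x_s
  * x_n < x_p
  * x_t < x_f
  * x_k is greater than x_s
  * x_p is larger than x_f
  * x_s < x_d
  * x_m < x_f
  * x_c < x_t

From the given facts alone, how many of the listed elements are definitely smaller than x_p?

9

From x_p the given relations immediately reach x_t, x_n, x_q, x_f.
From those, x_s, x_m, x_c, x_r — 8 in total.
From those, x_k — 9 in total.
No other element is forced below x_p by the given relations, so the count is 9.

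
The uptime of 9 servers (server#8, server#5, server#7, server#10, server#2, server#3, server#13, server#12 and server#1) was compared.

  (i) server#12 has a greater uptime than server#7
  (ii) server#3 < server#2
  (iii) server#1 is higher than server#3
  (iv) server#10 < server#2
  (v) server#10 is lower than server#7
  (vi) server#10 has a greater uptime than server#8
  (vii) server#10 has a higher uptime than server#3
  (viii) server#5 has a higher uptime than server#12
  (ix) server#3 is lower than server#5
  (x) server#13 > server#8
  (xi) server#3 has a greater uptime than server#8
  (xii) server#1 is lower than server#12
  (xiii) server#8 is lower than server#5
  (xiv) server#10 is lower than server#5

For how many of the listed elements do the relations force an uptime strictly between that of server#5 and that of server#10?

2

Chaining upward from server#10 reaches: server#7, server#2, server#12.
Chaining downward from server#5 reaches: server#8, server#3, server#1, server#7, server#12.
Strictly between server#10 and server#5 are those in both lists: server#7, server#12 — 2 elements.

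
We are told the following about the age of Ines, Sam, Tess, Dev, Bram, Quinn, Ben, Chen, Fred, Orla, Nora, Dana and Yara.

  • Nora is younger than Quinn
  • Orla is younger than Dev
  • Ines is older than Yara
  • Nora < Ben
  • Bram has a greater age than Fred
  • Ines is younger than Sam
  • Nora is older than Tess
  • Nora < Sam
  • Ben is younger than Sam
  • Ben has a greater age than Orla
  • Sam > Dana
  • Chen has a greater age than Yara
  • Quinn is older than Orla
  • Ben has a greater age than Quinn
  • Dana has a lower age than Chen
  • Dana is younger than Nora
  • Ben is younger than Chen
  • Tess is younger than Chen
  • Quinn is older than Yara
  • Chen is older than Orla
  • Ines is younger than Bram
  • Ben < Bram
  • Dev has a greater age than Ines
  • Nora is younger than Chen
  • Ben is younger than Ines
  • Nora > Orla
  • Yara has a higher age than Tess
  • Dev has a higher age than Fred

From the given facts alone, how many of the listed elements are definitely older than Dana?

From Dana the given relations immediately reach Nora, Chen, Sam.
From those, Quinn, Ben — 5 in total.
From those, Ines, Bram — 7 in total.
From those, Dev — 8 in total.
No other element is forced above Dana by the given relations, so the count is 8.

8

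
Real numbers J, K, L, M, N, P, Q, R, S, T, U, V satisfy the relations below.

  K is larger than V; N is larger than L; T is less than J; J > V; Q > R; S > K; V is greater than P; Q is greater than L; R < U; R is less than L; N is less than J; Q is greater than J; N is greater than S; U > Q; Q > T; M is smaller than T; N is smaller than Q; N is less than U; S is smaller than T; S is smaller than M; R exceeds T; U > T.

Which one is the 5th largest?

The consecutive relations fix a unique order: P < V < K < S < M < T < R < L < N < J < Q < U.
The 5th largest is L.

L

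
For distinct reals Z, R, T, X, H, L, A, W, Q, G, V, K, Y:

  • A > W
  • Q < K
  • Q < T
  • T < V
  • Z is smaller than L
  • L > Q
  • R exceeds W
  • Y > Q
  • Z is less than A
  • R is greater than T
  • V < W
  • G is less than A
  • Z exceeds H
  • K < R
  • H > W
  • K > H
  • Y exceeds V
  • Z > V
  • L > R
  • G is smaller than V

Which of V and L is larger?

Link the given pairs in sequence: V < W; W < H; H < K; K < R; R < L.
Together: V < W < H < K < R < L.
So V < L; L is the larger of the two.

L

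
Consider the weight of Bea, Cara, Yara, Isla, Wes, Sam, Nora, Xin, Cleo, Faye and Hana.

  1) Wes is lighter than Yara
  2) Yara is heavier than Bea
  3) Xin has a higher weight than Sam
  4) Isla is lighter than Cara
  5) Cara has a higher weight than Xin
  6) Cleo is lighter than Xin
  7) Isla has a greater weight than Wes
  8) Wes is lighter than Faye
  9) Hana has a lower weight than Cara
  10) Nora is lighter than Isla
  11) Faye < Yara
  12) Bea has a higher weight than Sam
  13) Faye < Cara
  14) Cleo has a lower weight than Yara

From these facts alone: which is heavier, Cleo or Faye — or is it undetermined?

Following every chain through Cleo: above Cleo we get Yara, Xin, Cara.
Faye is not reached, and no chain runs the other way from Faye to Cleo.
So the given relations leave the order of Cleo and Faye undetermined.

undetermined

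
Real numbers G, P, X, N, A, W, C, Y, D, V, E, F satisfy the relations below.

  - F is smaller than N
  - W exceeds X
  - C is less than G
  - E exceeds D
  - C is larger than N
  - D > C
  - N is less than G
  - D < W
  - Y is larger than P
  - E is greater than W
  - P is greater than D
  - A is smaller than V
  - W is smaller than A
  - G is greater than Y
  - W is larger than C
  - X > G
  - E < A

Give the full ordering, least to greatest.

F < N < C < D < P < Y < G < X < W < E < A < V

Nothing is placed below F, so it is least; from there F < N; N < C; C < D; D < P; P < Y; Y < G; G < X; X < W; W < E; E < A; A < V, each given directly.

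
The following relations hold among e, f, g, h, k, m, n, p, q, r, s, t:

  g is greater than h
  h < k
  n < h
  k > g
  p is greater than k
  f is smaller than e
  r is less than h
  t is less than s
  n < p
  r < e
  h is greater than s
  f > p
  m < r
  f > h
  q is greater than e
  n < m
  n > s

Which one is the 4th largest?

p

Piecing the relations together gives one ordering: t < s < n < m < r < h < g < k < p < f < e < q.
Counting 4 from the largest end gives p.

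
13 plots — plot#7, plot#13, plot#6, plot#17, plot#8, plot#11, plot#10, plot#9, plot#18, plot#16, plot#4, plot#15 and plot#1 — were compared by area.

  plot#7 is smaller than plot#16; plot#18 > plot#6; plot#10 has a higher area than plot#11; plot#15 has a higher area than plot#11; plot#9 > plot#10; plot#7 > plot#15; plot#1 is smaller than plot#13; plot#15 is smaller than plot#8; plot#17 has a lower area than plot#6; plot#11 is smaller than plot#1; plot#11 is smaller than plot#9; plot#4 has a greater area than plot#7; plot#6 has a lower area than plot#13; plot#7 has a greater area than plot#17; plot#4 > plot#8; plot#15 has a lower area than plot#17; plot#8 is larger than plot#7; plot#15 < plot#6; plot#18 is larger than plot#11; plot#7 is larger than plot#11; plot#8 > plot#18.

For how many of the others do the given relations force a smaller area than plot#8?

6

The elements the relations force below plot#8 are plot#11, plot#15, plot#17, plot#7, plot#6, plot#18 — no chain reaches any other.
That is 6.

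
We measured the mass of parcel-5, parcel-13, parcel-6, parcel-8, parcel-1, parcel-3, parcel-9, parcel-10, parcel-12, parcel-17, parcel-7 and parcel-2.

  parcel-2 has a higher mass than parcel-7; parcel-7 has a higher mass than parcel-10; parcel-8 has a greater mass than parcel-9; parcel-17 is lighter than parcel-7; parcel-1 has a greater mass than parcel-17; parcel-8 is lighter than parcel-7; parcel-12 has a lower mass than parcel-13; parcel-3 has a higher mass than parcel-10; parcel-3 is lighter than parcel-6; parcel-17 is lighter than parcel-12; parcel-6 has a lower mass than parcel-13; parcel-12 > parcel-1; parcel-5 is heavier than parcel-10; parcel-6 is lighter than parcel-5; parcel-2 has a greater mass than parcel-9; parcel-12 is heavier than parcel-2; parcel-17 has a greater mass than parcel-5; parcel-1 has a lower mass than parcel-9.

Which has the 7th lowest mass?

Chaining the given pairs: parcel-10 < parcel-3 < parcel-6 < parcel-5 < parcel-17 < parcel-1 < parcel-9 < parcel-8 < parcel-7 < parcel-2 < parcel-12 < parcel-13.
The 7th smallest is parcel-9.

parcel-9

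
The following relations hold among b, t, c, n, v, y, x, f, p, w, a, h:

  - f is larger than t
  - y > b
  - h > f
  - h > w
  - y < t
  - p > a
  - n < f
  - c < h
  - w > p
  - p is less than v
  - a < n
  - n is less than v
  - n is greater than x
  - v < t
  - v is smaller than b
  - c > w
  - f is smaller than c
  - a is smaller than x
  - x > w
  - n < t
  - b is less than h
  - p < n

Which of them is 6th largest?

Chaining the given pairs: a < p < w < x < n < v < b < y < t < f < c < h.
Counting 6 from the largest end gives b.

b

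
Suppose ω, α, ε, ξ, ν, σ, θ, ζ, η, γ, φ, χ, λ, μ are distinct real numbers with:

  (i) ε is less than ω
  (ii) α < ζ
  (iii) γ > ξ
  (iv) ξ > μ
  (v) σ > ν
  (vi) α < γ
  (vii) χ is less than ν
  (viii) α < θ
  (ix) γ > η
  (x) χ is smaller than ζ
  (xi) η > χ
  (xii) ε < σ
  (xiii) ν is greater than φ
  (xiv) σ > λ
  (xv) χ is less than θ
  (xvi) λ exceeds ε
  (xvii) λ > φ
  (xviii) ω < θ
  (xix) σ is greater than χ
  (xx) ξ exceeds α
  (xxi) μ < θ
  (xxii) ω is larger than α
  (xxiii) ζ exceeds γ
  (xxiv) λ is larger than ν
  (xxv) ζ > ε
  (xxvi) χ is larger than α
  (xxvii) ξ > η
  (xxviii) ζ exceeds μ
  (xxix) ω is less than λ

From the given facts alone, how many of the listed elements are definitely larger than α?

The elements the relations force above α are χ, η, ν, ξ, ω, γ, ζ, λ, σ, θ — no chain reaches any other.
That is 10.

10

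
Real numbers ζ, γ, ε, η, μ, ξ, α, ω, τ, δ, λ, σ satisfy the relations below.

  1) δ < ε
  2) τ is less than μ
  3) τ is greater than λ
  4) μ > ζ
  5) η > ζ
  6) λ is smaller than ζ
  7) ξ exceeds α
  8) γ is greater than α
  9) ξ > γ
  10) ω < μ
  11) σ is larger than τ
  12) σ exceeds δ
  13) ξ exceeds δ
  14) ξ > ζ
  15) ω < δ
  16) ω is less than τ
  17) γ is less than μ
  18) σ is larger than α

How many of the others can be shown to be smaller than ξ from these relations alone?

From ξ the given relations immediately reach δ, α, ζ, γ.
From those, ω, λ — 6 in total.
No other element is forced below ξ by the given relations, so the count is 6.

6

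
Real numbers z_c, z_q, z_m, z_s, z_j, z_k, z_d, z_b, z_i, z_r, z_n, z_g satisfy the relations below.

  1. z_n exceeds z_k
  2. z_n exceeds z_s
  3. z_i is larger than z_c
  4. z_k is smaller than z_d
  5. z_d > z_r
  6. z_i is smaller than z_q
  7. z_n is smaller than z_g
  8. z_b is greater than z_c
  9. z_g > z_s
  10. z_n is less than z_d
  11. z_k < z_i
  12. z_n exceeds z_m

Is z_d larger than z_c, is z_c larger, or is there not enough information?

Following every chain through z_c: above z_c we get z_i, z_b, z_q.
z_d is not reached, and no chain runs the other way from z_d to z_c.
So the given relations leave the order of z_c and z_d undetermined.

undetermined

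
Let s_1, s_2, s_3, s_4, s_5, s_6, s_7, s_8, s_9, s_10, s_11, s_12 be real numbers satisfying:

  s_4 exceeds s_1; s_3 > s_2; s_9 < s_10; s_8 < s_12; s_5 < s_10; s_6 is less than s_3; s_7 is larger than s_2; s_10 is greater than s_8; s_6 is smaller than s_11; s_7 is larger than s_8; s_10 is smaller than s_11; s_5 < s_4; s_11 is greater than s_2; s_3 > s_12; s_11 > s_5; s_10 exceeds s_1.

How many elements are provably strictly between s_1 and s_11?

Chaining upward from s_1 reaches: s_10, s_4.
Chaining downward from s_11 reaches: s_6, s_8, s_9, s_2, s_5, s_10.
Strictly between s_1 and s_11 are those in both lists: s_10 — 1 element.

1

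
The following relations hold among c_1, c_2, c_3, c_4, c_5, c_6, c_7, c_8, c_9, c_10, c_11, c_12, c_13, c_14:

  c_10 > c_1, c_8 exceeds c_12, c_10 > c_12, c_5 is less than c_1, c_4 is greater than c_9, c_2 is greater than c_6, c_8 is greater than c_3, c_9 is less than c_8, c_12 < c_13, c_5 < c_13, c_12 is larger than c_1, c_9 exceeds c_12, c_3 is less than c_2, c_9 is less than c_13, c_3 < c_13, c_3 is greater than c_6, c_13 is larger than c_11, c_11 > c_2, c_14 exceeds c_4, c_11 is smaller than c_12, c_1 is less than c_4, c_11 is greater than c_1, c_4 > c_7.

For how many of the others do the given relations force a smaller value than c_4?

Directly below c_4: c_1, c_7, c_9.
One step further: c_5, c_12 (5 so far).
One step further: c_11 (6 so far).
One step further: c_2 (7 so far).
One step further: c_6, c_3 (9 so far).
No other element is forced below c_4 by the given relations, so the count is 9.

9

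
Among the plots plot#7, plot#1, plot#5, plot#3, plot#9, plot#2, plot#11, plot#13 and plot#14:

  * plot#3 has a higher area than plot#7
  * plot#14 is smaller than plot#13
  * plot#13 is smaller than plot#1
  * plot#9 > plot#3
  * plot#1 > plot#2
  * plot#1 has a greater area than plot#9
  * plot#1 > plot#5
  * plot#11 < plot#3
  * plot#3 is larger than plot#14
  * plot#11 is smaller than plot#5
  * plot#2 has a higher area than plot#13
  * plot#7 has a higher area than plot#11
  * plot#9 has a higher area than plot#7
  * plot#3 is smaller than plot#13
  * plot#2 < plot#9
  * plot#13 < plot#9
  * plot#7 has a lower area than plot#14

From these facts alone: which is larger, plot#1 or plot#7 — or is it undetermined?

plot#1

The relevant relations are plot#7 < plot#14; plot#14 < plot#3; plot#3 < plot#13; plot#13 < plot#2; plot#2 < plot#9; plot#9 < plot#1.
Chaining these gives plot#7 < plot#14 < plot#3 < plot#13 < plot#2 < plot#9 < plot#1.
So plot#1 is larger.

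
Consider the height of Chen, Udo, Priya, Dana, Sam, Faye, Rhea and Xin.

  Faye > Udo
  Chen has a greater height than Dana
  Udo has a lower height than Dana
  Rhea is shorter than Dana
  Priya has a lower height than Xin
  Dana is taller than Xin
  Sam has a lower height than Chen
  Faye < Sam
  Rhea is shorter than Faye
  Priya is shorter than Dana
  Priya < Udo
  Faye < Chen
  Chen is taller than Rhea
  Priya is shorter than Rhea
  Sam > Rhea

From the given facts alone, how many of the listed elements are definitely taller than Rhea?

From Rhea the given relations immediately reach Faye, Dana, Sam, Chen.
No other element is forced above Rhea by the given relations, so the count is 4.

4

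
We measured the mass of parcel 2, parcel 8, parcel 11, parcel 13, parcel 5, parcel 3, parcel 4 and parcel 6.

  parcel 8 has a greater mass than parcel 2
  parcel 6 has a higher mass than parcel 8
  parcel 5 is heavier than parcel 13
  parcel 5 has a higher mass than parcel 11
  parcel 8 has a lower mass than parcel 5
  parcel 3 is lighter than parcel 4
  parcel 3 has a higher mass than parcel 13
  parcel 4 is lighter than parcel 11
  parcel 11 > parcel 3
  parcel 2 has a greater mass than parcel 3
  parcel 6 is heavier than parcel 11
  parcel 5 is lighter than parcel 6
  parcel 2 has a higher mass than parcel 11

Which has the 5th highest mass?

parcel 11

Piecing the relations together gives one ordering: parcel 13 < parcel 3 < parcel 4 < parcel 11 < parcel 2 < parcel 8 < parcel 5 < parcel 6.
The 5th largest is parcel 11.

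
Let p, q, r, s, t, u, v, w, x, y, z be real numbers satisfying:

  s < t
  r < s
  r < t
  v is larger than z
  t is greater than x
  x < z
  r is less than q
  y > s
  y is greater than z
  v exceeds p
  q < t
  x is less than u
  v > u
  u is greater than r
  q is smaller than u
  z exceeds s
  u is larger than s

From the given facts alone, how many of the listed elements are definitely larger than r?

7

Directly above r: s, q, t, u.
One step further: z, y, v (7 so far).
Nothing else is reachable above r; 7 in all.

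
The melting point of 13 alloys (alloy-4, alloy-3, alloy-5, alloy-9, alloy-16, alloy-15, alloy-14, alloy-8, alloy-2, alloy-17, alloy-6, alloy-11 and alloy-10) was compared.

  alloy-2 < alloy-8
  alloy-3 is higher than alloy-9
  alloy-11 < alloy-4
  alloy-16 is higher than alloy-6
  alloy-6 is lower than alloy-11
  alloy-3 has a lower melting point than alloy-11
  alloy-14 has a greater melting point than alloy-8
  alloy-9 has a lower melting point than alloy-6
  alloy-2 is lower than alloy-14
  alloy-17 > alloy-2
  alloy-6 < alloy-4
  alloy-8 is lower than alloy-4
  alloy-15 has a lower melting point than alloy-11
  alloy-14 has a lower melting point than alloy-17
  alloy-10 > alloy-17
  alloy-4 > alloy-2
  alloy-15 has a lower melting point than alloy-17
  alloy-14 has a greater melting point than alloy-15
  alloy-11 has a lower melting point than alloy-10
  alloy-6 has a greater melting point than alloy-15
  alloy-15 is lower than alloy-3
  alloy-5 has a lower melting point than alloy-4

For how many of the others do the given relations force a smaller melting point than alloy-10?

9

Directly below alloy-10: alloy-11, alloy-17.
One step further: alloy-2, alloy-15, alloy-6, alloy-3, alloy-14 (7 so far).
One step further: alloy-8, alloy-9 (9 so far).
No other element is forced below alloy-10 by the given relations, so the count is 9.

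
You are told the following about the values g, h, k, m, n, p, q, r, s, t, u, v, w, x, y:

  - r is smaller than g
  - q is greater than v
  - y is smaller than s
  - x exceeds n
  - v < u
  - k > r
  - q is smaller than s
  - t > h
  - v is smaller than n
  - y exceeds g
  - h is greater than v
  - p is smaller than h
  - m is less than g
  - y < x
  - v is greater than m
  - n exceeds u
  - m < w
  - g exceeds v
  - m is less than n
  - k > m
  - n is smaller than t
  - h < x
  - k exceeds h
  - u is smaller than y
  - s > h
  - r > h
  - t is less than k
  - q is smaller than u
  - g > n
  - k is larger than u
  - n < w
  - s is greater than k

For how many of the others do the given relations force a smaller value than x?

Directly below x: h, n, y.
One step further: m, v, p, u, g (8 so far).
One step further: q, r (10 so far).
No other element is forced below x by the given relations, so the count is 10.

10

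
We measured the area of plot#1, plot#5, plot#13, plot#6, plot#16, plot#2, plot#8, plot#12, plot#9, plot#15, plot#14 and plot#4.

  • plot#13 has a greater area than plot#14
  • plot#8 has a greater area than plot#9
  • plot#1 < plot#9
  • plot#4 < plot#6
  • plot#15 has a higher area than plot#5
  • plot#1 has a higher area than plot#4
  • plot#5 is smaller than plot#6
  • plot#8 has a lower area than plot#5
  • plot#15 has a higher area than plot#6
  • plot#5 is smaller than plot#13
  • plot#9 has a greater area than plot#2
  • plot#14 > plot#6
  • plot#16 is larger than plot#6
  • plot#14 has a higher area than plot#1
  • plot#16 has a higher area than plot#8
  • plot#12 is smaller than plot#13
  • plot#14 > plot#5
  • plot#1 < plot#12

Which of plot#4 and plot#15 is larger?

Chaining the given relations: plot#4 < plot#1 < plot#9 < plot#8 < plot#5 < plot#6 < plot#15.
So plot#4 < plot#15; plot#15 is the larger of the two.

plot#15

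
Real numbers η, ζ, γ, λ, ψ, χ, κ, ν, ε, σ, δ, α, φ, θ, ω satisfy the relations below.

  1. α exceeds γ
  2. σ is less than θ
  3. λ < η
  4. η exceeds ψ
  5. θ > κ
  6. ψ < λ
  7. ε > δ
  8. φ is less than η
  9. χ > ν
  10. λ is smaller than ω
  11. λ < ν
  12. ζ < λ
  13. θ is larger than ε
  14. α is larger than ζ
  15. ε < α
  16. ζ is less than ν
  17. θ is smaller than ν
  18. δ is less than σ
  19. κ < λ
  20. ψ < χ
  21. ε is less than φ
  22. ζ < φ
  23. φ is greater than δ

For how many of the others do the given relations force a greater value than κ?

The elements the relations force above κ are λ, θ, ν, ω, η, χ — no chain reaches any other.
That is 6.

6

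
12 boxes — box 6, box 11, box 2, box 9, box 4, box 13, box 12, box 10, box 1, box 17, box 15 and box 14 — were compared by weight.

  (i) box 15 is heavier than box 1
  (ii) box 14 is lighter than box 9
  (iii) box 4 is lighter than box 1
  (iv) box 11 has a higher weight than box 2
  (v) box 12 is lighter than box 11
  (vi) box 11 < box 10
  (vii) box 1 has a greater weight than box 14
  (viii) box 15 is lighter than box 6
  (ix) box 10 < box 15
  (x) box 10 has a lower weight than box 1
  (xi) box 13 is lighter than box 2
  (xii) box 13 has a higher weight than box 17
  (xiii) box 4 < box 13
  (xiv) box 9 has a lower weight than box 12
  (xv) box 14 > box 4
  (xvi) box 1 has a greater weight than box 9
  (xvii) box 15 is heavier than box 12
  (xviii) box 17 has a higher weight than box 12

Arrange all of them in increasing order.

Nothing is placed below box 4, so it is least; from there box 4 < box 14; box 14 < box 9; box 9 < box 12; box 12 < box 17; box 17 < box 13; box 13 < box 2; box 2 < box 11; box 11 < box 10; box 10 < box 1; box 1 < box 15; box 15 < box 6, each given directly.

box 4 < box 14 < box 9 < box 12 < box 17 < box 13 < box 2 < box 11 < box 10 < box 1 < box 15 < box 6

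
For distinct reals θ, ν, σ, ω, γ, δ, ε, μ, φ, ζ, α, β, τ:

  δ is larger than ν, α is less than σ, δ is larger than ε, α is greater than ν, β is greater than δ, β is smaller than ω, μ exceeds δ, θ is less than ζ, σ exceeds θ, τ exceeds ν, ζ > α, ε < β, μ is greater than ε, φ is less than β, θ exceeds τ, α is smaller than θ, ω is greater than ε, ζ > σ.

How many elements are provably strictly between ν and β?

The relations place ν below β. An element lies strictly between them when it is forced above ν and also forced below β.
Above ν: {α, τ, δ, μ, ω, θ, σ, ζ}. Below β: {ε, φ, δ}.
Intersection: {δ} — 1.

1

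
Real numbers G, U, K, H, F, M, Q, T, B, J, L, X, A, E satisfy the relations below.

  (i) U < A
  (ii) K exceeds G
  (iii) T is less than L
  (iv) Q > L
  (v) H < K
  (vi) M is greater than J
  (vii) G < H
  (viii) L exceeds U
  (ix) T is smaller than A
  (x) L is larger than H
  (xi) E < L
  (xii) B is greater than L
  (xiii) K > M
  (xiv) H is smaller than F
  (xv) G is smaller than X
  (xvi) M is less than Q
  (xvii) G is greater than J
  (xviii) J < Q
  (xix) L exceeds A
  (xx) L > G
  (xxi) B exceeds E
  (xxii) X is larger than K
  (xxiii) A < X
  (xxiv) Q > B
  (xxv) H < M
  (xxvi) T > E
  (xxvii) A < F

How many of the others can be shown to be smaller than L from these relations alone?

7

Directly below L: E, T, G, U, A, H.
One step further: J (7 so far).
No other element is forced below L by the given relations, so the count is 7.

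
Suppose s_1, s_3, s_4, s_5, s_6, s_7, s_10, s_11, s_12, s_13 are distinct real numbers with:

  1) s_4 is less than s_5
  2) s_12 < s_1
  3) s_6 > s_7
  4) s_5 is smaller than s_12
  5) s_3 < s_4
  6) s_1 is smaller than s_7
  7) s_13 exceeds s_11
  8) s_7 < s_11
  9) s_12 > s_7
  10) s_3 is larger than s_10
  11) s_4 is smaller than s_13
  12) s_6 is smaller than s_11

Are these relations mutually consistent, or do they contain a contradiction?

inconsistent

Chaining the given relations yields s_12 < s_1 < s_7, so s_12 < s_7. But one relation states s_7 < s_12. These cannot both hold.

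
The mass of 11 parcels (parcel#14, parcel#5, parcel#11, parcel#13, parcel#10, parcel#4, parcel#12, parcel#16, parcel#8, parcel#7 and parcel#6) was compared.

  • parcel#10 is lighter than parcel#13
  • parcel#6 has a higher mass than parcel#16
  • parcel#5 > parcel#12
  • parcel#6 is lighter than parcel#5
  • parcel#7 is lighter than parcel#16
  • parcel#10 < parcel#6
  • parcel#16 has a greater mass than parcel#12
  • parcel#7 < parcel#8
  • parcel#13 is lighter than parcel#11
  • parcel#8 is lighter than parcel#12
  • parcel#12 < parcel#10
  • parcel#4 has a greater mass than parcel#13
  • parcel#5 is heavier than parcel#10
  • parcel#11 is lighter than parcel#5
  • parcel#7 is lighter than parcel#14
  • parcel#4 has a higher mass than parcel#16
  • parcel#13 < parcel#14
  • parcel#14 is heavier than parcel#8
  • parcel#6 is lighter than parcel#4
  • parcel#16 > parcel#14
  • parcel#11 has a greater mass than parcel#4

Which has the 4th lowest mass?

Chaining the given pairs: parcel#7 < parcel#8 < parcel#12 < parcel#10 < parcel#13 < parcel#14 < parcel#16 < parcel#6 < parcel#4 < parcel#11 < parcel#5.
Counting 4 from the smallest end gives parcel#10.

parcel#10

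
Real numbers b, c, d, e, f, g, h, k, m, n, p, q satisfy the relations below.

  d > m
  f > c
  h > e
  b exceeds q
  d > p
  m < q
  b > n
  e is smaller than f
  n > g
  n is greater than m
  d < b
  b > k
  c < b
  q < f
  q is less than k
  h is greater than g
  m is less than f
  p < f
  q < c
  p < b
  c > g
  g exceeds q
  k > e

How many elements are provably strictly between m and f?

The relations place m below f. An element lies strictly between them when it is forced above m and also forced below f.
Above m: {q, g, c, d, n, k, h, b}. Below f: {p, e, q, g, c}.
Intersection: {q, g, c} — 3.

3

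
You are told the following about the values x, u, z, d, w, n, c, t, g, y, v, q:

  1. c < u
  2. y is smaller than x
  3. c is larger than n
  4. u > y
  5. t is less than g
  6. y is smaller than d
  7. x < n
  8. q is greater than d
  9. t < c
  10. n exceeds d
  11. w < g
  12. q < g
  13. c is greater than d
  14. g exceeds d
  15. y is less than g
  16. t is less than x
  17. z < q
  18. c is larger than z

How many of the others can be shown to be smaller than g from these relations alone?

6

Directly below g: y, d, w, t, q.
One step further: z (6 so far).
No other element is forced below g by the given relations, so the count is 6.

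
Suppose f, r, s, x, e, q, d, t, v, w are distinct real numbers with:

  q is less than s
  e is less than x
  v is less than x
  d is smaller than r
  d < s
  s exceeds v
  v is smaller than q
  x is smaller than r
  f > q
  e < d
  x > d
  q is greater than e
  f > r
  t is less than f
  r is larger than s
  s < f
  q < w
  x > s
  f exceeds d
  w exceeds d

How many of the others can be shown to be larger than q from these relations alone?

5

Directly above q: w, s, f.
One step further: x, r (5 so far).
Nothing else is reachable above q; 5 in all.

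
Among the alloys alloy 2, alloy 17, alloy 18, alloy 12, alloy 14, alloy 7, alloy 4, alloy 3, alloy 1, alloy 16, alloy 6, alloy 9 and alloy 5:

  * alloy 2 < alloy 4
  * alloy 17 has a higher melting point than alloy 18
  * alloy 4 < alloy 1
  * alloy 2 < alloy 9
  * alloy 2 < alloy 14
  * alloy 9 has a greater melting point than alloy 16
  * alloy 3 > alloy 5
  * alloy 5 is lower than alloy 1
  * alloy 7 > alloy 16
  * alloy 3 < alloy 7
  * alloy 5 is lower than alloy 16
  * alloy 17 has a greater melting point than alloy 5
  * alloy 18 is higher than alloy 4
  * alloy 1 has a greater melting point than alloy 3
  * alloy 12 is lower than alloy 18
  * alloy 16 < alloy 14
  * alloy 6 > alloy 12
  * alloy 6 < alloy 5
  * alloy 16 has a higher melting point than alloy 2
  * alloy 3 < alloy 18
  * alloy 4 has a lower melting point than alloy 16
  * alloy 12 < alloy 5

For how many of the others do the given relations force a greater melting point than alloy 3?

4

From alloy 3 the given relations immediately reach alloy 18, alloy 7, alloy 1.
From those, alloy 17 — 4 in total.
Nothing else is reachable above alloy 3; 4 in all.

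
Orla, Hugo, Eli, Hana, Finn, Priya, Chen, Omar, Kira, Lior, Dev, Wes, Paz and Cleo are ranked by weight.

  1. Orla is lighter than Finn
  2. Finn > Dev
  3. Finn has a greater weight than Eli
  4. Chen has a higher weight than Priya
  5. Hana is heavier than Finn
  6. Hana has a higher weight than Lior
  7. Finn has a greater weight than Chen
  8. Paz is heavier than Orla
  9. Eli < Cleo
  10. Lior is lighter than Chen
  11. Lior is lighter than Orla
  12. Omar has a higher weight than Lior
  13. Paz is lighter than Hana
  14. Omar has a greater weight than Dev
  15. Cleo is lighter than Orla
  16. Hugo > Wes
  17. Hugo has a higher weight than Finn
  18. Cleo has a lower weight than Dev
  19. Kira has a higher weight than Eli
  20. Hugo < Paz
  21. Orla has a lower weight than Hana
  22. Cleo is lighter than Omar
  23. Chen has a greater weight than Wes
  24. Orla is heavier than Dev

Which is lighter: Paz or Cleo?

Cleo < Dev and Dev < Orla give Cleo < Orla.
With Orla < Finn: Cleo < Dev < Orla < Finn.
With Finn < Hugo: Cleo < Dev < Orla < Finn < Hugo.
Then Hugo < Paz extends the chain to Paz.
So Cleo < Paz; Cleo is the lighter of the two.

Cleo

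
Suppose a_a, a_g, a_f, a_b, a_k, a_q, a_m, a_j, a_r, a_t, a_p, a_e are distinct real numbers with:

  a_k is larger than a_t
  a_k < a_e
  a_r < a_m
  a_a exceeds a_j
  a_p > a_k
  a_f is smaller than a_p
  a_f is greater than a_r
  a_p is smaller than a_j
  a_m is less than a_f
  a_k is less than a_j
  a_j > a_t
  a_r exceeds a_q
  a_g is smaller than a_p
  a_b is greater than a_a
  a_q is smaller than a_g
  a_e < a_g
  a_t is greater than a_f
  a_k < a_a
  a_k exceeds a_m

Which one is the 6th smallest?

a_k

The consecutive relations fix a unique order: a_q < a_r < a_m < a_f < a_t < a_k < a_e < a_g < a_p < a_j < a_a < a_b.
Counting 6 from the smallest end gives a_k.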